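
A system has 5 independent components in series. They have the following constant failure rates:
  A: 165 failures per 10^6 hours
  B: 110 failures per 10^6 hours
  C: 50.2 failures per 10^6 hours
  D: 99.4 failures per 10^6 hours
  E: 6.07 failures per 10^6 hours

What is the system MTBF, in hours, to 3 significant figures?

Series of exponential components: λ_sys = Σ λ_i
λ_sys = 0.000165 + 0.000110 + 0.0000502 + 0.0000994 + 0.00000607 = 4.3067e-04 /h
MTBF = 1 / λ_sys = 2320 h

2320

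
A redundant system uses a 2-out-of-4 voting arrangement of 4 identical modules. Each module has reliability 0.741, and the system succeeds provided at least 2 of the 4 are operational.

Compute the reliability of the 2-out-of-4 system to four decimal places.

R = Σ_{i=2}^{4} C(4,i) p^i (1−p)^{4−i} with p = 0.741
C(4,2)·0.741^2·0.259^2 = 0.220997
C(4,3)·0.741^3·0.259^1 = 0.421516
C(4,4)·0.741^4·0.259^0 = 0.301490
Sum = 0.9440

0.9440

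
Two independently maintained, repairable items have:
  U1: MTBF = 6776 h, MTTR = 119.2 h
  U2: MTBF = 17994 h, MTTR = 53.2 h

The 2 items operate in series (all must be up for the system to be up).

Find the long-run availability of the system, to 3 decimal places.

0.980

A(U1) = MTBF/(MTBF+MTTR) = 6776/(6776+119.2) = 0.982713
A(U2) = MTBF/(MTBF+MTTR) = 17994/(17994+53.2) = 0.997052
Series availability: 0.982713 × 0.997052 = 0.980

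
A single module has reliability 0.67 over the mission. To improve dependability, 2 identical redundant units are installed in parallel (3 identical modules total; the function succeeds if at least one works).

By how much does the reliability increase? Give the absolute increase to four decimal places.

0.2941

R_before = 0.67
R_after = 1 − (1 − 0.67)^3 = 0.9641
ΔR = 0.9641 − 0.67 = 0.2941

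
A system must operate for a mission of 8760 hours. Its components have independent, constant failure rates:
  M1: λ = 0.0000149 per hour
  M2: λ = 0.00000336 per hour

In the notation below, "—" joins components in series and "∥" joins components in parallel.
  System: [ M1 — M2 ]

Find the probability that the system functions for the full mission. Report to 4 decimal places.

R(M1) = exp(−0.0000149 × 8760) = 0.877635
R(M2) = exp(−0.00000336 × 8760) = 0.970995
Series (M1 and M2): 0.877635 × 0.970995 = 0.8522

0.8522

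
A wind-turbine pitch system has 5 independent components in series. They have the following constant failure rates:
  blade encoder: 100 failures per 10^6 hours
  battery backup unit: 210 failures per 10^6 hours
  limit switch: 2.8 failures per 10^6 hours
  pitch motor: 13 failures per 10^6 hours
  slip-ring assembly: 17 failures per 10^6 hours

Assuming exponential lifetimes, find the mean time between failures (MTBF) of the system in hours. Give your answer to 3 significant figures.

Series of exponential components: λ_sys = Σ λ_i
λ_sys = 0.00010 + 0.00021 + 0.0000028 + 0.000013 + 0.000017 = 3.4280e-04 /h
MTBF = 1 / λ_sys = 2920 h

2920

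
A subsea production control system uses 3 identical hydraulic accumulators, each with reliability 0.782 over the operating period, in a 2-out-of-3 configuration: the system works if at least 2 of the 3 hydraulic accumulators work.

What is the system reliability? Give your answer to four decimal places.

R = Σ_{i=2}^{3} C(3,i) p^i (1−p)^{3−i} with p = 0.782
C(3,2)·0.782^2·0.218^1 = 0.399937
C(3,3)·0.782^3·0.218^0 = 0.478212
Sum = 0.8781

0.8781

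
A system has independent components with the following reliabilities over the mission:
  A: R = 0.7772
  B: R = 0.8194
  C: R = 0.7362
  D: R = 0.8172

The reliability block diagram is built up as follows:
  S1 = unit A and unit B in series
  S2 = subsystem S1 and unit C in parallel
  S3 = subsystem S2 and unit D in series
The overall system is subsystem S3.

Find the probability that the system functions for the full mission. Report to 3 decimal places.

Series (A and B): 0.77720 × 0.81940 = 0.63684
Parallel ([0.63684] and C): 1 − (1 − 0.63684)(1 − 0.73620) = 0.90420
Series ([0.90420] and D): 0.90420 × 0.81720 = 0.739

0.739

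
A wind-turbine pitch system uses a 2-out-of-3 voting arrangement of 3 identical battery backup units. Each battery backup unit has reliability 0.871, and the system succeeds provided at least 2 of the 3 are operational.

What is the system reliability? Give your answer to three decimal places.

0.954

R = Σ_{i=2}^{3} C(3,i) p^i (1−p)^{3−i} with p = 0.871
C(3,2)·0.871^2·0.129^1 = 0.29359
C(3,3)·0.871^3·0.129^0 = 0.66078
Sum = 0.954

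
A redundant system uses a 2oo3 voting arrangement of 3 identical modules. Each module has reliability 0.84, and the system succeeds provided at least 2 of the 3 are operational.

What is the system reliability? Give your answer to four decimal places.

0.9314

R = Σ_{i=2}^{3} C(3,i) p^i (1−p)^{3−i} with p = 0.84
C(3,2)·0.84^2·0.16^1 = 0.338688
C(3,3)·0.84^3·0.16^0 = 0.592704
Sum = 0.9314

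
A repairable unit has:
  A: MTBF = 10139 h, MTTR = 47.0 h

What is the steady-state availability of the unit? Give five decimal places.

A(A) = MTBF/(MTBF+MTTR) = 10139/(10139+47.0) = 0.99539

0.99539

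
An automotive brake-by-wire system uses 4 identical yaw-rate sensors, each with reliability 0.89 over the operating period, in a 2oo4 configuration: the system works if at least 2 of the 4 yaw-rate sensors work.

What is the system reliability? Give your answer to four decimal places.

0.9951

R = Σ_{i=2}^{4} C(4,i) p^i (1−p)^{4−i} with p = 0.89
C(4,2)·0.89^2·0.11^2 = 0.057506
C(4,3)·0.89^3·0.11^1 = 0.310186
C(4,4)·0.89^4·0.11^0 = 0.627422
Sum = 0.9951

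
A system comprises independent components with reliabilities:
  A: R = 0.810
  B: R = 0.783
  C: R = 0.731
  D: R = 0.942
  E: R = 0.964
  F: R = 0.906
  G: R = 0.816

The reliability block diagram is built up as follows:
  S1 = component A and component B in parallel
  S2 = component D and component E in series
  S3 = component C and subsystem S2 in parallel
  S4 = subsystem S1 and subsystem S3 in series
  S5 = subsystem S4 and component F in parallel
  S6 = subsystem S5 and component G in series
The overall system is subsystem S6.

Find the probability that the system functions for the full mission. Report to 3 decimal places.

Parallel (A and B): 1 − (1 − 0.81000)(1 − 0.78300) = 0.95877
Series (D and E): 0.94200 × 0.96400 = 0.90809
Parallel (C and [0.90809]): 1 − (1 − 0.73100)(1 − 0.90809) = 0.97528
Series ([0.95877] and [0.97528]): 0.95877 × 0.97528 = 0.93507
Parallel ([0.93507] and F): 1 − (1 − 0.93507)(1 − 0.90600) = 0.99390
Series ([0.99390] and G): 0.99390 × 0.81600 = 0.811

0.811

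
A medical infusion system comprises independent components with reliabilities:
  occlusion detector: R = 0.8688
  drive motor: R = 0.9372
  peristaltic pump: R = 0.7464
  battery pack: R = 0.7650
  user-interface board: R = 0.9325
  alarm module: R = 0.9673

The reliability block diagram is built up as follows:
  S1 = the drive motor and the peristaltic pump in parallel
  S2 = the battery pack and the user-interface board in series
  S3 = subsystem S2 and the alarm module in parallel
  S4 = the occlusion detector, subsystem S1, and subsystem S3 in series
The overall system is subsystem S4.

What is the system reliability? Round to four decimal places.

0.8469

Parallel (drive motor and peristaltic pump): 1 − (1 − 0.937200)(1 − 0.746400) = 0.984074
Series (battery pack and user-interface board): 0.765000 × 0.932500 = 0.713363
Parallel ([0.713363] and alarm module): 1 − (1 − 0.713363)(1 − 0.967300) = 0.990627
Series (occlusion detector, [0.984074], and [0.990627]): 0.868800 × 0.984074 × 0.990627 = 0.8469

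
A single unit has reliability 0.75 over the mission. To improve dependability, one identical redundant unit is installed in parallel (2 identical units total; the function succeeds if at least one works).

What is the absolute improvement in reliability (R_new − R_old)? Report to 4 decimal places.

R_before = 0.75
R_after = 1 − (1 − 0.75)^2 = 0.9375
ΔR = 0.9375 − 0.75 = 0.1875

0.1875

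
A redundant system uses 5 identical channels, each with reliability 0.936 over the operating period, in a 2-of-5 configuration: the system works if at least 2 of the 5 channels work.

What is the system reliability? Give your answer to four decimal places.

R = Σ_{i=2}^{5} C(5,i) p^i (1−p)^{5−i} with p = 0.936
C(5,2)·0.936^2·0.064^3 = 0.002297
C(5,3)·0.936^3·0.064^2 = 0.033588
C(5,4)·0.936^4·0.064^1 = 0.245614
C(5,5)·0.936^5·0.064^0 = 0.718421
Sum = 0.9999

0.9999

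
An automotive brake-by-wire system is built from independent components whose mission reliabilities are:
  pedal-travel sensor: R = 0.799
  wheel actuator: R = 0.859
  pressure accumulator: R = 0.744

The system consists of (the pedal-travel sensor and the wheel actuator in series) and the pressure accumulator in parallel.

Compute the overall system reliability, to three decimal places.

Series (pedal-travel sensor and wheel actuator): 0.79900 × 0.85900 = 0.68634
Parallel ([0.68634] and pressure accumulator): 1 − (1 − 0.68634)(1 − 0.74400) = 0.920

0.920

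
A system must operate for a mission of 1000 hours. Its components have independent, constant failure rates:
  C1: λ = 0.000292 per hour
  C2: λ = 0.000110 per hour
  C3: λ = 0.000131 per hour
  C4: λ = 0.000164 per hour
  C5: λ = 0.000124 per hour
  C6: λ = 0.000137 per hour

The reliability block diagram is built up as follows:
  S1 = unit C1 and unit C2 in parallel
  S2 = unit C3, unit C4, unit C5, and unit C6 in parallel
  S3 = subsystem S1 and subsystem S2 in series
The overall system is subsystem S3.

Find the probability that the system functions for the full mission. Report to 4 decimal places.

R(C1) = exp(−0.000292 × 1000) = 0.746769
R(C2) = exp(−0.000110 × 1000) = 0.895834
R(C3) = exp(−0.000131 × 1000) = 0.877218
R(C4) = exp(−0.000164 × 1000) = 0.848742
R(C5) = exp(−0.000124 × 1000) = 0.883380
R(C6) = exp(−0.000137 × 1000) = 0.871970
Parallel (C1 and C2): 1 − (1 − 0.746769)(1 − 0.895834) = 0.973622
Parallel (C3, C4, C5, and C6): 1 − (1 − 0.877218)(1 − 0.848742)(1 − 0.883380)(1 − 0.871970) = 0.999723
Series ([0.973622] and [0.999723]): 0.973622 × 0.999723 = 0.9734

0.9734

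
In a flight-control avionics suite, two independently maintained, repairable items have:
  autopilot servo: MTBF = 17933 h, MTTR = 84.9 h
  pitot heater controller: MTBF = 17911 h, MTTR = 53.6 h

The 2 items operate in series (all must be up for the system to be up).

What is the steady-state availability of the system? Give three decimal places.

A(autopilot servo) = MTBF/(MTBF+MTTR) = 17933/(17933+84.9) = 0.995288
A(pitot heater controller) = MTBF/(MTBF+MTTR) = 17911/(17911+53.6) = 0.997016
Series availability: 0.995288 × 0.997016 = 0.992

0.992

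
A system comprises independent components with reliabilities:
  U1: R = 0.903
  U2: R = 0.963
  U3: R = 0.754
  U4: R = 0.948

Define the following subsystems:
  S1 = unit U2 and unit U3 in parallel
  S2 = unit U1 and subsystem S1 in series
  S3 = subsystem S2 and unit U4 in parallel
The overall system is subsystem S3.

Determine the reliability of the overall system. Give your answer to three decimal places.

Parallel (U2 and U3): 1 − (1 − 0.96300)(1 − 0.75400) = 0.99090
Series (U1 and [0.99090]): 0.90300 × 0.99090 = 0.89478
Parallel ([0.89478] and U4): 1 − (1 − 0.89478)(1 − 0.94800) = 0.995

0.995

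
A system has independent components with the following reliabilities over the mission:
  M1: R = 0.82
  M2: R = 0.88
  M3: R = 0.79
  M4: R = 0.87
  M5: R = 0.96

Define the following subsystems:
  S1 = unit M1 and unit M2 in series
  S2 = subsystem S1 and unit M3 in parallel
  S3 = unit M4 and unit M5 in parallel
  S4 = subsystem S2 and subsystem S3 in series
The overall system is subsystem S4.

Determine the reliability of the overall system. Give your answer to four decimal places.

0.9366

Series (M1 and M2): 0.820000 × 0.880000 = 0.721600
Parallel ([0.721600] and M3): 1 − (1 − 0.721600)(1 − 0.790000) = 0.941536
Parallel (M4 and M5): 1 − (1 − 0.870000)(1 − 0.960000) = 0.994800
Series ([0.941536] and [0.994800]): 0.941536 × 0.994800 = 0.9366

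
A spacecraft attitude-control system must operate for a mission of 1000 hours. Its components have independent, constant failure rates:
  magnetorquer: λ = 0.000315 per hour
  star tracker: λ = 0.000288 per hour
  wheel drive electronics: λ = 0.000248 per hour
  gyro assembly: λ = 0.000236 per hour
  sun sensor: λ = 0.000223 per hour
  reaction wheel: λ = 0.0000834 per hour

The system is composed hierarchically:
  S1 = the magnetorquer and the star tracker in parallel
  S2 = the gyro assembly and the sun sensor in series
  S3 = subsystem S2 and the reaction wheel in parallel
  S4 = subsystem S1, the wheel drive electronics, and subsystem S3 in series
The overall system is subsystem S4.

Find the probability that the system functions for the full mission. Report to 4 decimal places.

R(magnetorquer) = exp(−0.000315 × 1000) = 0.729789
R(star tracker) = exp(−0.000288 × 1000) = 0.749762
R(wheel drive electronics) = exp(−0.000248 × 1000) = 0.780360
R(gyro assembly) = exp(−0.000236 × 1000) = 0.789781
R(sun sensor) = exp(−0.000223 × 1000) = 0.800115
R(reaction wheel) = exp(−0.0000834 × 1000) = 0.919983
Parallel (magnetorquer and star tracker): 1 − (1 − 0.729789)(1 − 0.749762) = 0.932383
Series (gyro assembly and sun sensor): 0.789781 × 0.800115 = 0.631916
Parallel ([0.631916] and reaction wheel): 1 − (1 − 0.631916)(1 − 0.919983) = 0.970547
Series ([0.932383], wheel drive electronics, and [0.970547]): 0.932383 × 0.780360 × 0.970547 = 0.7062

0.7062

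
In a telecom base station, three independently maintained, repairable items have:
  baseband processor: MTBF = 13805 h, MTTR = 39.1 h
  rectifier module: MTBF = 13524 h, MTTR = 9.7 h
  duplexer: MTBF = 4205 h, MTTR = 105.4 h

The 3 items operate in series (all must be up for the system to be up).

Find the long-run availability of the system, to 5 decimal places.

A(baseband processor) = MTBF/(MTBF+MTTR) = 13805/(13805+39.1) = 0.997176
A(rectifier module) = MTBF/(MTBF+MTTR) = 13524/(13524+9.7) = 0.999283
A(duplexer) = MTBF/(MTBF+MTTR) = 4205/(4205+105.4) = 0.975548
Series availability: 0.997176 × 0.999283 × 0.975548 = 0.97210

0.97210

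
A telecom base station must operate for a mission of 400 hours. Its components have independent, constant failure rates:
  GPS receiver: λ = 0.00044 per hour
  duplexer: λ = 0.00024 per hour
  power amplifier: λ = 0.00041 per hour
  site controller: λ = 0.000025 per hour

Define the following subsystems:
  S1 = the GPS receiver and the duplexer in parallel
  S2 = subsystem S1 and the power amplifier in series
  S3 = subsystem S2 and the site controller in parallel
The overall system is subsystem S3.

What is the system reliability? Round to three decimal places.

R(GPS receiver) = exp(−0.00044 × 400) = 0.83862
R(duplexer) = exp(−0.00024 × 400) = 0.90846
R(power amplifier) = exp(−0.00041 × 400) = 0.84874
R(site controller) = exp(−0.000025 × 400) = 0.99005
Parallel (GPS receiver and duplexer): 1 − (1 − 0.83862)(1 − 0.90846) = 0.98523
Series ([0.98523] and power amplifier): 0.98523 × 0.84874 = 0.83620
Parallel ([0.83620] and site controller): 1 − (1 − 0.83620)(1 − 0.99005) = 0.998

0.998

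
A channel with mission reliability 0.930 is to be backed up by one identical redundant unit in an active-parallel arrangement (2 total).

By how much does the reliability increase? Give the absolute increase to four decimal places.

R_before = 0.930
R_after = 1 − (1 − 0.930)^2 = 0.9951
ΔR = 0.9951 − 0.930 = 0.0651

0.0651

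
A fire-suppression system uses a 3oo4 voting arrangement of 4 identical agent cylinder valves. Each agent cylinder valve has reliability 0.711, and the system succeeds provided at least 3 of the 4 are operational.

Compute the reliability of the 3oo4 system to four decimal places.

R = Σ_{i=3}^{4} C(4,i) p^i (1−p)^{4−i} with p = 0.711
C(4,3)·0.711^3·0.289^1 = 0.415496
C(4,4)·0.711^4·0.289^0 = 0.255551
Sum = 0.6710

0.6710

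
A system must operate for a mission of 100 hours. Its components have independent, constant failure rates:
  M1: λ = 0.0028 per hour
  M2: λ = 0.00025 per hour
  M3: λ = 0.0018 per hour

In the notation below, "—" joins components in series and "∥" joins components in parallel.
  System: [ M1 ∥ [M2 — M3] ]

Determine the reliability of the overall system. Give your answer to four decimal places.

0.9547

R(M1) = exp(−0.0028 × 100) = 0.755784
R(M2) = exp(−0.00025 × 100) = 0.975310
R(M3) = exp(−0.0018 × 100) = 0.835270
Series (M2 and M3): 0.975310 × 0.835270 = 0.814647
Parallel (M1 and [0.814647]): 1 − (1 − 0.755784)(1 − 0.814647) = 0.9547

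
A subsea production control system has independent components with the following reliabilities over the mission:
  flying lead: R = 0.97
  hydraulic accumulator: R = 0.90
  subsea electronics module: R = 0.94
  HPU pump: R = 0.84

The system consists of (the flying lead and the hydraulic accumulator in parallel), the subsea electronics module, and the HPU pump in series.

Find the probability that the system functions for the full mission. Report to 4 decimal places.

Parallel (flying lead and hydraulic accumulator): 1 − (1 − 0.970000)(1 − 0.900000) = 0.997000
Series ([0.997000], subsea electronics module, and HPU pump): 0.997000 × 0.940000 × 0.840000 = 0.7872

0.7872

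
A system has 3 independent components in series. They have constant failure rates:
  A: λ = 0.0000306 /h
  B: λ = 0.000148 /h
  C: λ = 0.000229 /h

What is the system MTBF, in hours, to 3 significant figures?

Series of exponential components: λ_sys = Σ λ_i
λ_sys = 0.0000306 + 0.000148 + 0.000229 = 4.0760e-04 /h
MTBF = 1 / λ_sys = 2450 h

2450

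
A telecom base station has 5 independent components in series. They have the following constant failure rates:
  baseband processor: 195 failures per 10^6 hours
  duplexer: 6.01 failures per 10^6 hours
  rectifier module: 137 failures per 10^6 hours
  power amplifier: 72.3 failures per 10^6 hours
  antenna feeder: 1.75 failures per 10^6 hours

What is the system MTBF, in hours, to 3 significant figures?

Series of exponential components: λ_sys = Σ λ_i
λ_sys = 0.000195 + 0.00000601 + 0.000137 + 0.0000723 + 0.00000175 = 4.1206e-04 /h
MTBF = 1 / λ_sys = 2430 h

2430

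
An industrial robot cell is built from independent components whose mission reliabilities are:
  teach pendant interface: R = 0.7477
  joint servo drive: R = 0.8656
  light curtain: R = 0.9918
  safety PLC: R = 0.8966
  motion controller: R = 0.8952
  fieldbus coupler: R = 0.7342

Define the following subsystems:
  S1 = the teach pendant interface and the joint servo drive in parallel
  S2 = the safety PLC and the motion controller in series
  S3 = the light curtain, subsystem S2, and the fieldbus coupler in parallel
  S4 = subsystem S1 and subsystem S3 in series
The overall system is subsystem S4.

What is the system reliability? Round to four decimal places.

Parallel (teach pendant interface and joint servo drive): 1 − (1 − 0.747700)(1 − 0.865600) = 0.966091
Series (safety PLC and motion controller): 0.896600 × 0.895200 = 0.802636
Parallel (light curtain, [0.802636], and fieldbus coupler): 1 − (1 − 0.991800)(1 − 0.802636)(1 − 0.734200) = 0.999570
Series ([0.966091] and [0.999570]): 0.966091 × 0.999570 = 0.9657

0.9657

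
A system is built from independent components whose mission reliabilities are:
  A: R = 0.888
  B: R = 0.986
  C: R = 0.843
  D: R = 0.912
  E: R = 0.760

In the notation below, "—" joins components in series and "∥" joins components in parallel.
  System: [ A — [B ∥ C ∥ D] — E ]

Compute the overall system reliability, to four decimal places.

0.6747

Parallel (B, C, and D): 1 − (1 − 0.986000)(1 − 0.843000)(1 − 0.912000) = 0.999807
Series (A, [0.999807], and E): 0.888000 × 0.999807 × 0.760000 = 0.6747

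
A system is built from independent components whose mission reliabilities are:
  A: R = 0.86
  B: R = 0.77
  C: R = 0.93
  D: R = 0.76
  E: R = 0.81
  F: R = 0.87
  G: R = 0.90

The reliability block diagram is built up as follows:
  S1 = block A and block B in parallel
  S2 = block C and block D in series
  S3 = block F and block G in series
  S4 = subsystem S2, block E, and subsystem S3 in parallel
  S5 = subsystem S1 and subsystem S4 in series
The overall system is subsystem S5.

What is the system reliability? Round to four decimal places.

0.9561

Parallel (A and B): 1 − (1 − 0.860000)(1 − 0.770000) = 0.967800
Series (C and D): 0.930000 × 0.760000 = 0.706800
Series (F and G): 0.870000 × 0.900000 = 0.783000
Parallel ([0.706800], E, and [0.783000]): 1 − (1 − 0.706800)(1 − 0.810000)(1 − 0.783000) = 0.987911
Series ([0.967800] and [0.987911]): 0.967800 × 0.987911 = 0.9561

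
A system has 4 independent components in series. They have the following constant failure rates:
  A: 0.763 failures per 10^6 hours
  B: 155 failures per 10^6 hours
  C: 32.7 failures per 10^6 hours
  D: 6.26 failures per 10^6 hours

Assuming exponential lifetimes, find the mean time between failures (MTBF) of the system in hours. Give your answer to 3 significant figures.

Series of exponential components: λ_sys = Σ λ_i
λ_sys = 0.000000763 + 0.000155 + 0.0000327 + 0.00000626 = 1.9472e-04 /h
MTBF = 1 / λ_sys = 5140 h

5140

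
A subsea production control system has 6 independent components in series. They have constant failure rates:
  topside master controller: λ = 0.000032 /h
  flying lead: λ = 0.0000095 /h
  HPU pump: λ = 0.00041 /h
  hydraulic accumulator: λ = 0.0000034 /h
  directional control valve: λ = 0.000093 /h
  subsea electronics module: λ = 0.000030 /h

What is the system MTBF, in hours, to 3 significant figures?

1730

Series of exponential components: λ_sys = Σ λ_i
λ_sys = 0.000032 + 0.0000095 + 0.00041 + 0.0000034 + 0.000093 + 0.000030 = 5.7790e-04 /h
MTBF = 1 / λ_sys = 1730 h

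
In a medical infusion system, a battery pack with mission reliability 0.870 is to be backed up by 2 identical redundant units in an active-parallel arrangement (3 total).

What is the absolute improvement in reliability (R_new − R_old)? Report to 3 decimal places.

R_before = 0.870
R_after = 1 − (1 − 0.870)^3 = 0.998
ΔR = 0.998 − 0.870 = 0.128

0.128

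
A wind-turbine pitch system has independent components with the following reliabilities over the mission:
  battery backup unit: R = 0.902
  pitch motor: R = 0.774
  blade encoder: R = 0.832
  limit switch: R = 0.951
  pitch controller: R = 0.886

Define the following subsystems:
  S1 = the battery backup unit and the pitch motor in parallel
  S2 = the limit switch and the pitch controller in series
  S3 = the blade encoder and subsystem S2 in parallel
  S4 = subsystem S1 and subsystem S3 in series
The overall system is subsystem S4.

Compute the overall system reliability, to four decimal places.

0.9520

Parallel (battery backup unit and pitch motor): 1 − (1 − 0.902000)(1 − 0.774000) = 0.977852
Series (limit switch and pitch controller): 0.951000 × 0.886000 = 0.842586
Parallel (blade encoder and [0.842586]): 1 − (1 − 0.832000)(1 − 0.842586) = 0.973554
Series ([0.977852] and [0.973554]): 0.977852 × 0.973554 = 0.9520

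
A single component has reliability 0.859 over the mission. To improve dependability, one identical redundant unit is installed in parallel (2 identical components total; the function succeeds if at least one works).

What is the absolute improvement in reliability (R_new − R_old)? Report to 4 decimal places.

R_before = 0.859
R_after = 1 − (1 − 0.859)^2 = 0.9801
ΔR = 0.9801 − 0.859 = 0.1211

0.1211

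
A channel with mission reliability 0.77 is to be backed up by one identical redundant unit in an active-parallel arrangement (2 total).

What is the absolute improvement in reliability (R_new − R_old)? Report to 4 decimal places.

0.1771

R_before = 0.77
R_after = 1 − (1 − 0.77)^2 = 0.9471
ΔR = 0.9471 − 0.77 = 0.1771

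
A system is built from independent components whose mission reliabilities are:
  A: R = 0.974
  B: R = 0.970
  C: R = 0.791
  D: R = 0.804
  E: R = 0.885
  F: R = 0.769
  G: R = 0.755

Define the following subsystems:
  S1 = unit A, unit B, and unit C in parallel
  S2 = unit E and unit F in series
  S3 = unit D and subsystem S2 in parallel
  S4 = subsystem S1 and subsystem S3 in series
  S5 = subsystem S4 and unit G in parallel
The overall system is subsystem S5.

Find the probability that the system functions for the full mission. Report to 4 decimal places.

Parallel (A, B, and C): 1 − (1 − 0.974000)(1 − 0.970000)(1 − 0.791000) = 0.999837
Series (E and F): 0.885000 × 0.769000 = 0.680565
Parallel (D and [0.680565]): 1 − (1 − 0.804000)(1 − 0.680565) = 0.937391
Series ([0.999837] and [0.937391]): 0.999837 × 0.937391 = 0.937238
Parallel ([0.937238] and G): 1 − (1 − 0.937238)(1 − 0.755000) = 0.9846

0.9846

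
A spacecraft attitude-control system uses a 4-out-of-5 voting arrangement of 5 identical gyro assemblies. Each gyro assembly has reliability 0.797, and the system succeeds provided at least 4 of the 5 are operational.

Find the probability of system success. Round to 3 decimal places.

R = Σ_{i=4}^{5} C(5,i) p^i (1−p)^{5−i} with p = 0.797
C(5,4)·0.797^4·0.203^1 = 0.40954
C(5,5)·0.797^5·0.203^0 = 0.32158
Sum = 0.731

0.731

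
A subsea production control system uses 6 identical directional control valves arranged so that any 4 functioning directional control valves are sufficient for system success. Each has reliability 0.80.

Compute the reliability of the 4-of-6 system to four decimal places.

R = Σ_{i=4}^{6} C(6,i) p^i (1−p)^{6−i} with p = 0.80
C(6,4)·0.80^4·0.20^2 = 0.245760
C(6,5)·0.80^5·0.20^1 = 0.393216
C(6,6)·0.80^6·0.20^0 = 0.262144
Sum = 0.9011

0.9011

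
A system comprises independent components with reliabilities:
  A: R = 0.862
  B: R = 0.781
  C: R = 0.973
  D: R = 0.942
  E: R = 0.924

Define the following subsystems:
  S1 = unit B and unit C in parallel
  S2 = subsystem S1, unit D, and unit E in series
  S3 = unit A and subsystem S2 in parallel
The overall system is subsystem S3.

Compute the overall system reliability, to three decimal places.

Parallel (B and C): 1 − (1 − 0.78100)(1 − 0.97300) = 0.99409
Series ([0.99409], D, and E): 0.99409 × 0.94200 × 0.92400 = 0.86526
Parallel (A and [0.86526]): 1 − (1 − 0.86200)(1 − 0.86526) = 0.981

0.981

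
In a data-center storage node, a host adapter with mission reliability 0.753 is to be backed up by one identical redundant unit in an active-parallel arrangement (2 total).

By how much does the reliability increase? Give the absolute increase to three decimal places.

R_before = 0.753
R_after = 1 − (1 − 0.753)^2 = 0.939
ΔR = 0.939 − 0.753 = 0.186

0.186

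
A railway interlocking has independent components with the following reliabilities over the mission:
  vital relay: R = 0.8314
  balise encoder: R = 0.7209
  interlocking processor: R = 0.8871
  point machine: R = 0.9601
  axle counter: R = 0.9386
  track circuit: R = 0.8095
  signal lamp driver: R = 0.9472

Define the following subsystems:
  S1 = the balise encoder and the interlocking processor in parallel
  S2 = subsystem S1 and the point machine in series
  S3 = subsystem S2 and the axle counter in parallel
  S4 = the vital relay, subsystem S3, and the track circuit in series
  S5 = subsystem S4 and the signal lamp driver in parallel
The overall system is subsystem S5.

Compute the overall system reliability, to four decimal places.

Parallel (balise encoder and interlocking processor): 1 − (1 − 0.720900)(1 − 0.887100) = 0.968490
Series ([0.968490] and point machine): 0.968490 × 0.960100 = 0.929847
Parallel ([0.929847] and axle counter): 1 − (1 − 0.929847)(1 − 0.938600) = 0.995693
Series (vital relay, [0.995693], and track circuit): 0.831400 × 0.995693 × 0.809500 = 0.670120
Parallel ([0.670120] and signal lamp driver): 1 − (1 − 0.670120)(1 − 0.947200) = 0.9826

0.9826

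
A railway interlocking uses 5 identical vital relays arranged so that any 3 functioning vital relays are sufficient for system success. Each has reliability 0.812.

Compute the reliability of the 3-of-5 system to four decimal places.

0.9509

R = Σ_{i=3}^{5} C(5,i) p^i (1−p)^{5−i} with p = 0.812
C(5,3)·0.812^3·0.188^2 = 0.189227
C(5,4)·0.812^4·0.188^1 = 0.408650
C(5,5)·0.812^5·0.188^0 = 0.353004
Sum = 0.9509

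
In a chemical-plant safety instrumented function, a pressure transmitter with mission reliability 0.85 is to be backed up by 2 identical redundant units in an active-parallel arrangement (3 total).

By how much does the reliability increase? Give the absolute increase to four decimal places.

0.1466

R_before = 0.85
R_after = 1 − (1 − 0.85)^3 = 0.9966
ΔR = 0.9966 − 0.85 = 0.1466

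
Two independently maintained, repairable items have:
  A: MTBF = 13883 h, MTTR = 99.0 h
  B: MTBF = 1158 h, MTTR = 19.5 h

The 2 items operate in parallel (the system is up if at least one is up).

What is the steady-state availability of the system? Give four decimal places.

A(A) = MTBF/(MTBF+MTTR) = 13883/(13883+99.0) = 0.992919
A(B) = MTBF/(MTBF+MTTR) = 1158/(1158+19.5) = 0.983439
Parallel availability: 1 − (1 − 0.992919)(1 − 0.983439) = 0.9999

0.9999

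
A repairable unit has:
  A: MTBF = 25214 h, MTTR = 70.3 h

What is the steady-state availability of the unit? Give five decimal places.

A(A) = MTBF/(MTBF+MTTR) = 25214/(25214+70.3) = 0.99722

0.99722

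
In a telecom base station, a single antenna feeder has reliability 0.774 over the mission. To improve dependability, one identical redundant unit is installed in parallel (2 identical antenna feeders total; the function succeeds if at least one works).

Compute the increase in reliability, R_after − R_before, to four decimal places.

R_before = 0.774
R_after = 1 − (1 − 0.774)^2 = 0.9489
ΔR = 0.9489 − 0.774 = 0.1749

0.1749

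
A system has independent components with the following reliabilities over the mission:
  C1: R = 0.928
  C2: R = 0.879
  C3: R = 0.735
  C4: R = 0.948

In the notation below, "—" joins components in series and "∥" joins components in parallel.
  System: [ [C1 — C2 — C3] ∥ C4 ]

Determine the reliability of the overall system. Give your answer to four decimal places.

0.9792

Series (C1, C2, and C3): 0.928000 × 0.879000 × 0.735000 = 0.599548
Parallel ([0.599548] and C4): 1 − (1 − 0.599548)(1 − 0.948000) = 0.9792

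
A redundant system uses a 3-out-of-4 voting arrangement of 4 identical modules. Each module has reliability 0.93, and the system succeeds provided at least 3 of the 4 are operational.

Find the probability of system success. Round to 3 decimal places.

0.973

R = Σ_{i=3}^{4} C(4,i) p^i (1−p)^{4−i} with p = 0.93
C(4,3)·0.93^3·0.07^1 = 0.22522
C(4,4)·0.93^4·0.07^0 = 0.74805
Sum = 0.973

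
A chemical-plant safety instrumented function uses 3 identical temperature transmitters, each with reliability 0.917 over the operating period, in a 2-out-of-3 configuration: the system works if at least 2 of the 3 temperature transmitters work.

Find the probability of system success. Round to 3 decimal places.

R = Σ_{i=2}^{3} C(3,i) p^i (1−p)^{3−i} with p = 0.917
C(3,2)·0.917^2·0.083^1 = 0.20938
C(3,3)·0.917^3·0.083^0 = 0.77110
Sum = 0.980

0.980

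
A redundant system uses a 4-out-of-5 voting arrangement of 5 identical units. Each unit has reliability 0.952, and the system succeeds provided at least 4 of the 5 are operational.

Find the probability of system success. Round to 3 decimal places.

0.979

R = Σ_{i=4}^{5} C(5,i) p^i (1−p)^{5−i} with p = 0.952
C(5,4)·0.952^4·0.048^1 = 0.19713
C(5,5)·0.952^5·0.048^0 = 0.78196
Sum = 0.979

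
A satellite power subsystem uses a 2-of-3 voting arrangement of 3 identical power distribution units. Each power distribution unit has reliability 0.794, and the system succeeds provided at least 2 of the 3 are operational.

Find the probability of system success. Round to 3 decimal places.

R = Σ_{i=2}^{3} C(3,i) p^i (1−p)^{3−i} with p = 0.794
C(3,2)·0.794^2·0.206^1 = 0.38961
C(3,3)·0.794^3·0.206^0 = 0.50057
Sum = 0.890

0.890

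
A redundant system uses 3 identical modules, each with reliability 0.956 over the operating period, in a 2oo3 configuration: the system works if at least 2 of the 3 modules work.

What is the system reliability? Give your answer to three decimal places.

R = Σ_{i=2}^{3} C(3,i) p^i (1−p)^{3−i} with p = 0.956
C(3,2)·0.956^2·0.044^1 = 0.12064
C(3,3)·0.956^3·0.044^0 = 0.87372
Sum = 0.994

0.994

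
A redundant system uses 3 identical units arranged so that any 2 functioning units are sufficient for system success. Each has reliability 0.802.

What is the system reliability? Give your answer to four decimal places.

R = Σ_{i=2}^{3} C(3,i) p^i (1−p)^{3−i} with p = 0.802
C(3,2)·0.802^2·0.198^1 = 0.382063
C(3,3)·0.802^3·0.198^0 = 0.515850
Sum = 0.8979

0.8979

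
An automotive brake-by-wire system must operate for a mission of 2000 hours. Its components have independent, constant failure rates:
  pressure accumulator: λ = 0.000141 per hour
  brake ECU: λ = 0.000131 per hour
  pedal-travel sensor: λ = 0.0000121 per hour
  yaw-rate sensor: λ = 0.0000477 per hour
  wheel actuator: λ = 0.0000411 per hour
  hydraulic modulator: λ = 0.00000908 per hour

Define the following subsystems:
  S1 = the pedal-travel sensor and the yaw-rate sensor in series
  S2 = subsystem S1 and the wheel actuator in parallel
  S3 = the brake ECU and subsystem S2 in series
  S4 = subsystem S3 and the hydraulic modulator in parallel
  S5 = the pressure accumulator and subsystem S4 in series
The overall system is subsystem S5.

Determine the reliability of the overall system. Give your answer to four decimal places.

0.7511

R(pressure accumulator) = exp(−0.000141 × 2000) = 0.754274
R(brake ECU) = exp(−0.000131 × 2000) = 0.769511
R(pedal-travel sensor) = exp(−0.0000121 × 2000) = 0.976090
R(yaw-rate sensor) = exp(−0.0000477 × 2000) = 0.909009
R(wheel actuator) = exp(−0.0000411 × 2000) = 0.921088
R(hydraulic modulator) = exp(−0.00000908 × 2000) = 0.982004
Series (pedal-travel sensor and yaw-rate sensor): 0.976090 × 0.909009 = 0.887275
Parallel ([0.887275] and wheel actuator): 1 − (1 − 0.887275)(1 − 0.921088) = 0.991105
Series (brake ECU and [0.991105]): 0.769511 × 0.991105 = 0.762666
Parallel ([0.762666] and hydraulic modulator): 1 − (1 − 0.762666)(1 − 0.982004) = 0.995729
Series (pressure accumulator and [0.995729]): 0.754274 × 0.995729 = 0.7511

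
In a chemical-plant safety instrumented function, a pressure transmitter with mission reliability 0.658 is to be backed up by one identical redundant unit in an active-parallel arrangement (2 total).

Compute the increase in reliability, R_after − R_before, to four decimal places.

R_before = 0.658
R_after = 1 − (1 − 0.658)^2 = 0.8830
ΔR = 0.8830 − 0.658 = 0.2250

0.2250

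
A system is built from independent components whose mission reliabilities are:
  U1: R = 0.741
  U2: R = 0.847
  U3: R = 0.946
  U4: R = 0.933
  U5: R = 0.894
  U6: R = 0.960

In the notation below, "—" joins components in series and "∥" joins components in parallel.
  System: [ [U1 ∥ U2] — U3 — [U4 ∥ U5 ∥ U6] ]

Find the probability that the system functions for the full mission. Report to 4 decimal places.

0.9083

Parallel (U1 and U2): 1 − (1 − 0.741000)(1 − 0.847000) = 0.960373
Parallel (U4, U5, and U6): 1 − (1 − 0.933000)(1 − 0.894000)(1 − 0.960000) = 0.999716
Series ([0.960373], U3, and [0.999716]): 0.960373 × 0.946000 × 0.999716 = 0.9083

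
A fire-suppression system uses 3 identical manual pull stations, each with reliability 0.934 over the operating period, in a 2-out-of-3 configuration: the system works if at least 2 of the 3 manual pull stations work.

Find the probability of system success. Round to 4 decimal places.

R = Σ_{i=2}^{3} C(3,i) p^i (1−p)^{3−i} with p = 0.934
C(3,2)·0.934^2·0.066^1 = 0.172726
C(3,3)·0.934^3·0.066^0 = 0.814781
Sum = 0.9875

0.9875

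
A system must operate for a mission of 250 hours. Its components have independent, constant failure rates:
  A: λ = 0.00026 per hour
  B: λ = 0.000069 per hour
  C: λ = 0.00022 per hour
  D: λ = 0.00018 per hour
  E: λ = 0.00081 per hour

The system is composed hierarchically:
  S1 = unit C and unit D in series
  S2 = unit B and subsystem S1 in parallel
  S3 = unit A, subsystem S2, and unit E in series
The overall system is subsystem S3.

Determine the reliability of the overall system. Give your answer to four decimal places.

R(A) = exp(−0.00026 × 250) = 0.937067
R(B) = exp(−0.000069 × 250) = 0.982898
R(C) = exp(−0.00022 × 250) = 0.946485
R(D) = exp(−0.00018 × 250) = 0.955997
R(E) = exp(−0.00081 × 250) = 0.816686
Series (C and D): 0.946485 × 0.955997 = 0.904837
Parallel (B and [0.904837]): 1 − (1 − 0.982898)(1 − 0.904837) = 0.998373
Series (A, [0.998373], and E): 0.937067 × 0.998373 × 0.816686 = 0.7640

0.7640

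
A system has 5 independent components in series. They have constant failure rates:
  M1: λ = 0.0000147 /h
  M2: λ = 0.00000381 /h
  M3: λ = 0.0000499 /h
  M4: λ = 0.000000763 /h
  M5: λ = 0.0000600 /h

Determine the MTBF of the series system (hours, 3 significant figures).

7740

Series of exponential components: λ_sys = Σ λ_i
λ_sys = 0.0000147 + 0.00000381 + 0.0000499 + 0.000000763 + 0.0000600 = 1.2917e-04 /h
MTBF = 1 / λ_sys = 7740 h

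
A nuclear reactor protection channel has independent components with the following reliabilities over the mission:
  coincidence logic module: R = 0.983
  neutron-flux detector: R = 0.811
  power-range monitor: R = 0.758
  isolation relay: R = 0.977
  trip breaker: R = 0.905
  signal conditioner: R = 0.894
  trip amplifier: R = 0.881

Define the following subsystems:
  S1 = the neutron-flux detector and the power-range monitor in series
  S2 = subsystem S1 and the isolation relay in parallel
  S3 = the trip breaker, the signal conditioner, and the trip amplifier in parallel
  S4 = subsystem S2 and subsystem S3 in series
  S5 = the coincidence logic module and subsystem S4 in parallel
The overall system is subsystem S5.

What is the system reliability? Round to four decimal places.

Series (neutron-flux detector and power-range monitor): 0.811000 × 0.758000 = 0.614738
Parallel ([0.614738] and isolation relay): 1 − (1 − 0.614738)(1 − 0.977000) = 0.991139
Parallel (trip breaker, signal conditioner, and trip amplifier): 1 − (1 − 0.905000)(1 − 0.894000)(1 − 0.881000) = 0.998802
Series ([0.991139] and [0.998802]): 0.991139 × 0.998802 = 0.989952
Parallel (coincidence logic module and [0.989952]): 1 − (1 − 0.983000)(1 − 0.989952) = 0.9998

0.9998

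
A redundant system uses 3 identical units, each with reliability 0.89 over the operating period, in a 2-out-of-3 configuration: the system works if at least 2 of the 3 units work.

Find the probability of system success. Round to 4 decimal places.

R = Σ_{i=2}^{3} C(3,i) p^i (1−p)^{3−i} with p = 0.89
C(3,2)·0.89^2·0.11^1 = 0.261393
C(3,3)·0.89^3·0.11^0 = 0.704969
Sum = 0.9664

0.9664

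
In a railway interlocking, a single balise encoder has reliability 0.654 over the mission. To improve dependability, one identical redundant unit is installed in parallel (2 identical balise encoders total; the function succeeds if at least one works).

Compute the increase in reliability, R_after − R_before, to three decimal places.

R_before = 0.654
R_after = 1 − (1 − 0.654)^2 = 0.880
ΔR = 0.880 − 0.654 = 0.226

0.226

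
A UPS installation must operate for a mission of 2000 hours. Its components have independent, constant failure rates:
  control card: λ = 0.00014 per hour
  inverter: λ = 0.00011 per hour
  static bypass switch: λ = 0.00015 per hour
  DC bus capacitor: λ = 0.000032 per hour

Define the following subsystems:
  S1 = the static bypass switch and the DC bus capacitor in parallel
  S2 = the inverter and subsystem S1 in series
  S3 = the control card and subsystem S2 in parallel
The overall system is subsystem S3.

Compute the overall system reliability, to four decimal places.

R(control card) = exp(−0.00014 × 2000) = 0.755784
R(inverter) = exp(−0.00011 × 2000) = 0.802519
R(static bypass switch) = exp(−0.00015 × 2000) = 0.740818
R(DC bus capacitor) = exp(−0.000032 × 2000) = 0.938005
Parallel (static bypass switch and DC bus capacitor): 1 − (1 − 0.740818)(1 − 0.938005) = 0.983932
Series (inverter and [0.983932]): 0.802519 × 0.983932 = 0.789624
Parallel (control card and [0.789624]): 1 − (1 − 0.755784)(1 − 0.789624) = 0.9486

0.9486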